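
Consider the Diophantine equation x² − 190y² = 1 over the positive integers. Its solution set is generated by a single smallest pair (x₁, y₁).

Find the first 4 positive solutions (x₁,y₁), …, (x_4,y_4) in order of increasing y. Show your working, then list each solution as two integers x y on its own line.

[13; 1,3,1,1,1,…,3,1,26] for √190; ℓ=14 ⇒ convergent index 13
i=0: a=13 ⇒ p=13, q=1
…
i=2: a=3 ⇒ p=55, q=4
…
i=10: a=1 ⇒ p=7085, q=514
…
i=12: a=3 ⇒ p=40787, q=2959
i=13: a=1 ⇒ p=52021, q=3774
(x₁, y₁) = (52021, 3774);  52021² − 190·3774² = 1 ✓
k=2:  x_2 = 52021·52021+190·3774·3774 = 5412368881,  y_2 = 52021·3774+3774·52021 = 392654508
k=3:  x_3 = 52021·5412368881+190·3774·392654508 = 563113683064981,  y_3 = 52021·392654508+3774·5412368881 = 40852560317562
k=4:  x_4 = 52021·563113683064981+190·3774·40852560317562 = 58587473808034384321,  y_4 = 52021·40852560317562+3774·563113683064981 = 4250382080167131096

52021 3774
5412368881 392654508
563113683064981 40852560317562
58587473808034384321 4250382080167131096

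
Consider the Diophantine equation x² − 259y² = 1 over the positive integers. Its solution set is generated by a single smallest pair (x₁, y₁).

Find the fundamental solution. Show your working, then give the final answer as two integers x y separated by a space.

√259 → a₀=16, period (10,1,2,3,4,3,2,1,10,32); ℓ=10 even so k=9
a_0=16:  p_0=16·1+0=16,  q_0=16·0+1=1
a_1=10:  p_1=10·16+1=161,  q_1=10·1+0=10
…
a_3=2:  p_3=2·177+161=515,  q_3=2·11+10=32
…
a_6=3:  p_6=3·7403+1722=23931,  q_6=3·460+107=1487
a_7=2:  p_7=2·23931+7403=55265,  q_7=2·1487+460=3434
a_8=1:  p_8=1·55265+23931=79196,  q_8=1·3434+1487=4921
a_9=10:  p_9=10·79196+55265=847225,  q_9=10·4921+3434=52644
fundamental: x₁=847225, y₁=52644  (since 717790200625 − 259·2771390736 = 1)

847225 52644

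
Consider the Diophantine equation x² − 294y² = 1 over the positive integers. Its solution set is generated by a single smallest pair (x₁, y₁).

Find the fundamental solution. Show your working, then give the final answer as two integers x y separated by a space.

[17; 6,1,4,1,6,34] for √294; ℓ=6 ⇒ convergent index 5
i=0: a=17 ⇒ p=17, q=1
i=1: a=6 ⇒ p=103, q=6
i=2: a=1 ⇒ p=120, q=7
…
i=4: a=1 ⇒ p=703, q=41
i=5: a=6 ⇒ p=4801, q=280
(x₁, y₁) = (4801, 280);  4801² − 294·280² = 1 ✓

4801 280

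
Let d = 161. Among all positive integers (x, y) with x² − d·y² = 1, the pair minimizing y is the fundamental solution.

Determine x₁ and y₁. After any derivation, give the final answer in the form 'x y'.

√161 → a₀=12, period (1,2,4,1,2,1,4,2,1,24); ℓ=10 even so k=9
i=0: a=12 ⇒ p=12, q=1
…
i=2: a=2 ⇒ p=38, q=3
…
i=4: a=1 ⇒ p=203, q=16
i=5: a=2 ⇒ p=571, q=45
…
i=8: a=2 ⇒ p=8108, q=639
i=9: a=1 ⇒ p=11775, q=928
→ (11775, 928).  Check: 11775²=138650625, 161·928²=138650624, difference 1.

11775 928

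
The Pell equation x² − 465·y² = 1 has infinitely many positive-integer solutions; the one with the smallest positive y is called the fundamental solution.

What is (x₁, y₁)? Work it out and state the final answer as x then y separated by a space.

[21; 1,1,3,2,2,2,3,1,1,42] for √465; ℓ=10 ⇒ convergent index 9
i=0: a=21 ⇒ p=21, q=1
…
i=2: a=1 ⇒ p=43, q=2
i=3: a=3 ⇒ p=151, q=7
i=4: a=2 ⇒ p=345, q=16
i=5: a=2 ⇒ p=841, q=39
i=6: a=2 ⇒ p=2027, q=94
i=7: a=3 ⇒ p=6922, q=321
i=8: a=1 ⇒ p=8949, q=415
i=9: a=1 ⇒ p=15871, q=736
fundamental: x₁=15871, y₁=736  (since 251888641 − 465·541696 = 1)

15871 736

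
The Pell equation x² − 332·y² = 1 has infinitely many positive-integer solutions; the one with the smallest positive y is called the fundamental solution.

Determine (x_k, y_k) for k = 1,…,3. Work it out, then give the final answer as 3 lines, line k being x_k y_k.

13447 738
361643617 19847772
9726043422151 533785979430

√332 → a₀=18, period (4,1,1,8,1,1,4,36); ℓ=8 even so k=7
i=0: a=18 ⇒ p=18, q=1
…
i=3: a=1 ⇒ p=164, q=9
i=4: a=8 ⇒ p=1403, q=77
i=5: a=1 ⇒ p=1567, q=86
i=6: a=1 ⇒ p=2970, q=163
i=7: a=4 ⇒ p=13447, q=738
→ (13447, 738).  Check: 13447²=180821809, 332·738²=180821808, difference 1.
(x_2, y_2) = (13447·13447 + 332·738·738, 13447·738 + 738·13447) = (361643617, 19847772)
(x_3, y_3) = (13447·361643617 + 332·738·19847772, 13447·19847772 + 738·361643617) = (9726043422151, 533785979430)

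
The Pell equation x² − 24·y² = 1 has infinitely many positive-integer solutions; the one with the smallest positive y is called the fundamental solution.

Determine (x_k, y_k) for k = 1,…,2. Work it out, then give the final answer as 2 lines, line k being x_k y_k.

√24 → a₀=4, period (1,8); ℓ=2 even so k=1
i=0: a=4 ⇒ p=4, q=1
i=1: a=1 ⇒ p=5, q=1
→ (5, 1).  Check: 5²=25, 24·1²=24, difference 1.
(x_2, y_2) = (5·5 + 24·1·1, 5·1 + 1·5) = (49, 10)

5 1
49 10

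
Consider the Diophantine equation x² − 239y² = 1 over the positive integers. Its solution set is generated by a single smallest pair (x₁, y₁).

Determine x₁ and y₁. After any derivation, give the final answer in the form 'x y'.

d=239: √d = [15; 2,5,1,2,4,15,4,2,1,5,2,30] (ℓ=12, even), read p_11/q_11
k=0  a_k=15  p_k/q_k = 15/1
…
k=2  a_k=5  p_k/q_k = 170/11
k=3  a_k=1  p_k/q_k = 201/13
k=4  a_k=2  p_k/q_k = 572/37
k=5  a_k=4  p_k/q_k = 2489/161
…
k=7  a_k=4  p_k/q_k = 154117/9969
…
k=9  a_k=1  p_k/q_k = 500258/32359
k=10  a_k=5  p_k/q_k = 2847431/184185
k=11  a_k=2  p_k/q_k = 6195120/400729
fundamental: x₁=6195120, y₁=400729  (since 38379511814400 − 239·160583731441 = 1)

6195120 400729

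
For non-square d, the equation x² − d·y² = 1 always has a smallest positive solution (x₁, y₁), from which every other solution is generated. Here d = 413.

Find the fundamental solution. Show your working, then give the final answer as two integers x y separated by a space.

113399 5580

√413 = [20; 3,9,1,4,1,9,3,40, …], period ℓ=8 (even) → k=7
k=0  a_k=20  p_k/q_k = 20/1
k=1  a_k=3  p_k/q_k = 61/3
…
k=4  a_k=4  p_k/q_k = 3089/152
…
k=6  a_k=9  p_k/q_k = 36560/1799
k=7  a_k=3  p_k/q_k = 113399/5580
(x₁, y₁) = (113399, 5580);  113399² − 413·5580² = 1 ✓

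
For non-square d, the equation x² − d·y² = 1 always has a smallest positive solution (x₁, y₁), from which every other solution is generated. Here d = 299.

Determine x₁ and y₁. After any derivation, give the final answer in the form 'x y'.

415 24

d=299: √d = [17; 3,2,3,34] (ℓ=4, even), read p_3/q_3
a_0=17:  p_0=17·1+0=17,  q_0=17·0+1=1
a_1=3:  p_1=3·17+1=52,  q_1=3·1+0=3
a_2=2:  p_2=2·52+17=121,  q_2=2·3+1=7
a_3=3:  p_3=3·121+52=415,  q_3=3·7+3=24
→ (415, 24).  Check: 415²=172225, 299·24²=172224, difference 1.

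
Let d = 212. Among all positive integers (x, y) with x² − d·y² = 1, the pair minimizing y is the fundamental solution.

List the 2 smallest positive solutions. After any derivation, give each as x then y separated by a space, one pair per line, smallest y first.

√212 → a₀=14, period (1,1,3,1,1,…,1,1,28); ℓ=14 even so k=13
k=0  a_k=14  p_k/q_k = 14/1
…
k=2  a_k=1  p_k/q_k = 29/2
k=3  a_k=3  p_k/q_k = 102/7
k=4  a_k=1  p_k/q_k = 131/9
k=5  a_k=1  p_k/q_k = 233/16
k=6  a_k=1  p_k/q_k = 364/25
k=7  a_k=6  p_k/q_k = 2417/166
…
k=9  a_k=1  p_k/q_k = 5198/357
k=10  a_k=1  p_k/q_k = 7979/548
…
k=12  a_k=1  p_k/q_k = 37114/2549
k=13  a_k=1  p_k/q_k = 66249/4550
(x₁, y₁) = (66249, 4550);  66249² − 212·4550² = 1 ✓
(x_2, y_2) = (66249·66249 + 212·4550·4550, 66249·4550 + 4550·66249) = (8777860001, 602865900)

66249 4550
8777860001 602865900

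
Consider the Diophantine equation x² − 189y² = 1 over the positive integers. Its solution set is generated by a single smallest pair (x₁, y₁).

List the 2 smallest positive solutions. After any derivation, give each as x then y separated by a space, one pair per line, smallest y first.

55 4
6049 440

d=189: √d = [13; 1,2,1,26] (ℓ=4, even), read p_3/q_3
i=0: a=13 ⇒ p=13, q=1
i=1: a=1 ⇒ p=14, q=1
i=2: a=2 ⇒ p=41, q=3
i=3: a=1 ⇒ p=55, q=4
fundamental: x₁=55, y₁=4  (since 3025 − 189·16 = 1)
k=2:  x_2 = 55·55+189·4·4 = 6049,  y_2 = 55·4+4·55 = 440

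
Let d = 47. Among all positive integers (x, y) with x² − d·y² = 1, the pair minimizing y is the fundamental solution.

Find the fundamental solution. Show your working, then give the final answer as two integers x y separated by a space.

48 7

[6; 1,5,1,12] for √47; ℓ=4 ⇒ convergent index 3
step 0: (6, 1)  from 6·(1,0) + (0,1)
step 1: (7, 1)  from 1·(6,1) + (1,0)
step 2: (41, 6)  from 5·(7,1) + (6,1)
step 3: (48, 7)  from 1·(41,6) + (7,1)
(x₁, y₁) = (48, 7);  48² − 47·7² = 1 ✓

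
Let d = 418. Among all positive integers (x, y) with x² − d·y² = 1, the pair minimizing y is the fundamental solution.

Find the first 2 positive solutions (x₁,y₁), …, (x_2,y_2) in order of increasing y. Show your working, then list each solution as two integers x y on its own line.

√418 → a₀=20, period (2,4,20,4,2,40); ℓ=6 even so k=5
step 0: (20, 1)  from 20·(1,0) + (0,1)
…
step 3: (3721, 182)  from 20·(184,9) + (41,2)
step 4: (15068, 737)  from 4·(3721,182) + (184,9)
step 5: (33857, 1656)  from 2·(15068,737) + (3721,182)
(x₁, y₁) = (33857, 1656);  33857² − 418·1656² = 1 ✓
(x_2, y_2) = (33857·33857 + 418·1656·1656, 33857·1656 + 1656·33857) = (2292592897, 112134384)

33857 1656
2292592897 112134384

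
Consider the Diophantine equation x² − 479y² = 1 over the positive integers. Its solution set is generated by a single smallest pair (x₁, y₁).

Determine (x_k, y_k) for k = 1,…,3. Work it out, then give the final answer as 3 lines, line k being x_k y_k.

2989440 136591
17873503027199 816661198080
106863529779256567680 4882719303976413809

d=479: √d = [21; 1,7,1,3,2,21,2,3,1,7,1,42] (ℓ=12, even), read p_11/q_11
k=0  a_k=21  p_k/q_k = 21/1
k=1  a_k=1  p_k/q_k = 22/1
…
k=4  a_k=3  p_k/q_k = 766/35
…
k=6  a_k=21  p_k/q_k = 37075/1694
…
k=10  a_k=7  p_k/q_k = 2648849/121029
k=11  a_k=1  p_k/q_k = 2989440/136591
→ (2989440, 136591).  Check: 2989440²=8936751513600, 479·136591²=8936751513599, difference 1.
n=2: (2989440,136591)∘(2989440,136591) = (2989440·2989440+479·136591·136591, 2989440·136591+136591·2989440) = (17873503027199,816661198080)
n=3: (17873503027199,816661198080)∘(2989440,136591) = (2989440·17873503027199+479·136591·816661198080, 2989440·816661198080+136591·17873503027199) = (106863529779256567680,4882719303976413809)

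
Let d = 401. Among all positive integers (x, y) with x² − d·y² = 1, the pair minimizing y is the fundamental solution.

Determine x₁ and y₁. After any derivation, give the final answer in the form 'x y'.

801 40

√401 → a₀=20, period (40); ℓ=1 odd so k=1
a_0=20:  p_0=20·1+0=20,  q_0=20·0+1=1
a_1=40:  p_1=40·20+1=801,  q_1=40·1+0=40
fundamental: x₁=801, y₁=40  (since 641601 − 401·1600 = 1)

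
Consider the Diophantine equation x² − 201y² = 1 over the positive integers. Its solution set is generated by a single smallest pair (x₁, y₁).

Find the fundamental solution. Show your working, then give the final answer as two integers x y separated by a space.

515095 36332

√201 → a₀=14, period (5,1,1,1,2,…,1,5,28); ℓ=14 even so k=13
step 0: (14, 1)  from 14·(1,0) + (0,1)
…
step 2: (85, 6)  from 1·(71,5) + (14,1)
step 3: (156, 11)  from 1·(85,6) + (71,5)
step 4: (241, 17)  from 1·(156,11) + (85,6)
…
step 8: (8549, 603)  from 1·(7670,541) + (879,62)
…
step 12: (91402, 6447)  from 1·(58085,4097) + (33317,2350)
step 13: (515095, 36332)  from 5·(91402,6447) + (58085,4097)
fundamental: x₁=515095, y₁=36332  (since 265322859025 − 201·1320014224 = 1)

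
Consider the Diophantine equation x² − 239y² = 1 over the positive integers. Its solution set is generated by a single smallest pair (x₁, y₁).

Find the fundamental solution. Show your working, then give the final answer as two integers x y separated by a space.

6195120 400729

√239 = [15; 2,5,1,2,4,15,4,2,1,5,2,30, …], period ℓ=12 (even) → k=11
i=0: a=15 ⇒ p=15, q=1
…
i=2: a=5 ⇒ p=170, q=11
i=3: a=1 ⇒ p=201, q=13
i=4: a=2 ⇒ p=572, q=37
i=5: a=4 ⇒ p=2489, q=161
i=6: a=15 ⇒ p=37907, q=2452
i=7: a=4 ⇒ p=154117, q=9969
i=8: a=2 ⇒ p=346141, q=22390
i=9: a=1 ⇒ p=500258, q=32359
i=10: a=5 ⇒ p=2847431, q=184185
i=11: a=2 ⇒ p=6195120, q=400729
fundamental: x₁=6195120, y₁=400729  (since 38379511814400 − 239·160583731441 = 1)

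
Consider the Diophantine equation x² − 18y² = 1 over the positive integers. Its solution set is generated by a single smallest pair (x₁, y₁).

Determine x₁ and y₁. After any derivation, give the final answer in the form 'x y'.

17 4

√18 = [4; 4,8, …], period ℓ=2 (even) → k=1
i=0: a=4 ⇒ p=4, q=1
i=1: a=4 ⇒ p=17, q=4
fundamental: x₁=17, y₁=4  (since 289 − 18·16 = 1)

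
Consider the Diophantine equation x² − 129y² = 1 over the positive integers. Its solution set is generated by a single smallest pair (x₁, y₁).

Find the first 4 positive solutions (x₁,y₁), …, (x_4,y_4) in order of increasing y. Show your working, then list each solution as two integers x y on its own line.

√129 → a₀=11, period (2,1,3,1,6,1,3,1,2,22); ℓ=10 even so k=9
step 0: (11, 1)  from 11·(1,0) + (0,1)
…
step 3: (125, 11)  from 3·(34,3) + (23,2)
…
step 5: (1079, 95)  from 6·(159,14) + (125,11)
…
step 8: (6031, 531)  from 1·(4793,422) + (1238,109)
step 9: (16855, 1484)  from 2·(6031,531) + (4793,422)
→ (16855, 1484).  Check: 16855²=284091025, 129·1484²=284091024, difference 1.
(16855+1484√129)^2 = 568182049 + 50025640√129
(16855+1484√129)^3 = 19153416854935 + 1686364322916√129
(16855+1484√129)^4 = 645661681611676801 + 56847341275472720√129

16855 1484
568182049 50025640
19153416854935 1686364322916
645661681611676801 56847341275472720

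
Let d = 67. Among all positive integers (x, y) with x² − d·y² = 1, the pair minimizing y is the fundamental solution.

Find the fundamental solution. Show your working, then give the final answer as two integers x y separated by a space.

√67 = [8; 5,2,1,1,7,1,1,2,5,16, …], period ℓ=10 (even) → k=9
step 0: (8, 1)  from 8·(1,0) + (0,1)
…
step 5: (1678, 205)  from 7·(221,27) + (131,16)
step 6: (1899, 232)  from 1·(1678,205) + (221,27)
step 7: (3577, 437)  from 1·(1899,232) + (1678,205)
step 8: (9053, 1106)  from 2·(3577,437) + (1899,232)
step 9: (48842, 5967)  from 5·(9053,1106) + (3577,437)
fundamental: x₁=48842, y₁=5967  (since 2385540964 − 67·35605089 = 1)

48842 5967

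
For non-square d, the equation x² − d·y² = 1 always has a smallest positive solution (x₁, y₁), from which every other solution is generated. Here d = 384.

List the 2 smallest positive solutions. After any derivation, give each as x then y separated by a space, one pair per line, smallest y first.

4801 245
46099201 2352490

√384 = [19; 1,1,2,9,2,1,1,38, …], period ℓ=8 (even) → k=7
k=0  a_k=19  p_k/q_k = 19/1
k=1  a_k=1  p_k/q_k = 20/1
k=2  a_k=1  p_k/q_k = 39/2
…
k=6  a_k=1  p_k/q_k = 2861/146
k=7  a_k=1  p_k/q_k = 4801/245
(x₁, y₁) = (4801, 245);  4801² − 384·245² = 1 ✓
(4801+245√384)^2 = 46099201 + 2352490√384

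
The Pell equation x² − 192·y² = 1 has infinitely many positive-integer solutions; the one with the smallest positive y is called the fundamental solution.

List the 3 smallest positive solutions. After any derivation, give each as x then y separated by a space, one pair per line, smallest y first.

97 7
18817 1358
3650401 263445

√192 = [13; 1,5,1,26, …], period ℓ=4 (even) → k=3
a_0=13:  p_0=13·1+0=13,  q_0=13·0+1=1
…
a_2=5:  p_2=5·14+13=83,  q_2=5·1+1=6
a_3=1:  p_3=1·83+14=97,  q_3=1·6+1=7
fundamental: x₁=97, y₁=7  (since 9409 − 192·49 = 1)
(x_2, y_2) = (97·97 + 192·7·7, 97·7 + 7·97) = (18817, 1358)
(x_3, y_3) = (97·18817 + 192·7·1358, 97·1358 + 7·18817) = (3650401, 263445)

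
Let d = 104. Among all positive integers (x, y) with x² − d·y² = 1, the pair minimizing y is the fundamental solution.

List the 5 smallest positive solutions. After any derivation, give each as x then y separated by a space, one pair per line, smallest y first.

[10; 5,20] for √104; ℓ=2 ⇒ convergent index 1
k=0  a_k=10  p_k/q_k = 10/1
k=1  a_k=5  p_k/q_k = 51/5
(x₁, y₁) = (51, 5);  51² − 104·5² = 1 ✓
(51+5√104)^2 = 5201 + 510√104
(51+5√104)^3 = 530451 + 52015√104
(51+5√104)^4 = 54100801 + 5305020√104
(51+5√104)^5 = 5517751251 + 541060025√104

51 5
5201 510
530451 52015
54100801 5305020
5517751251 541060025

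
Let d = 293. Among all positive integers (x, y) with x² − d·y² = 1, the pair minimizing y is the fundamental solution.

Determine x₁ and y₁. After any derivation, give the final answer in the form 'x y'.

12320649 719780

√293 → a₀=17, period (8,1,1,8,34); ℓ=5 odd so k=9
a_0=17:  p_0=17·1+0=17,  q_0=17·0+1=1
…
a_2=1:  p_2=1·137+17=154,  q_2=1·8+1=9
a_3=1:  p_3=1·154+137=291,  q_3=1·9+8=17
a_4=8:  p_4=8·291+154=2482,  q_4=8·17+9=145
a_5=34:  p_5=34·2482+291=84679,  q_5=34·145+17=4947
a_6=8:  p_6=8·84679+2482=679914,  q_6=8·4947+145=39721
…
a_8=1:  p_8=1·764593+679914=1444507,  q_8=1·44668+39721=84389
a_9=8:  p_9=8·1444507+764593=12320649,  q_9=8·84389+44668=719780
fundamental: x₁=12320649, y₁=719780  (since 151798391781201 − 293·518083248400 = 1)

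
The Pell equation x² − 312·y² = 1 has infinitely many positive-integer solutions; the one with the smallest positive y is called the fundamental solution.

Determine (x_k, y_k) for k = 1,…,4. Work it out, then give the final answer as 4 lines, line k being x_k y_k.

d=312: √d = [17; 1,1,1,34] (ℓ=4, even), read p_3/q_3
k=0  a_k=17  p_k/q_k = 17/1
…
k=2  a_k=1  p_k/q_k = 35/2
k=3  a_k=1  p_k/q_k = 53/3
→ (53, 3).  Check: 53²=2809, 312·3²=2808, difference 1.
n=2: (53,3)∘(53,3) = (53·53+312·3·3, 53·3+3·53) = (5617,318)
n=3: (5617,318)∘(53,3) = (53·5617+312·3·318, 53·318+3·5617) = (595349,33705)
n=4: (595349,33705)∘(53,3) = (53·595349+312·3·33705, 53·33705+3·595349) = (63101377,3572412)

53 3
5617 318
595349 33705
63101377 3572412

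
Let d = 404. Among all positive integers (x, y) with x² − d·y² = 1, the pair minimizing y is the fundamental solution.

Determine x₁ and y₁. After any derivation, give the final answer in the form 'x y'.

201 10

√404 → a₀=20, period (10,40); ℓ=2 even so k=1
i=0: a=20 ⇒ p=20, q=1
i=1: a=10 ⇒ p=201, q=10
→ (201, 10).  Check: 201²=40401, 404·10²=40400, difference 1.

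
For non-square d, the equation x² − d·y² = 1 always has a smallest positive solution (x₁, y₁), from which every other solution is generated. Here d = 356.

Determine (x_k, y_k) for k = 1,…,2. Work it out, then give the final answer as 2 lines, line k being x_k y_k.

[18; 1,6,1,1,2,…,6,1,36] for √356; ℓ=14 ⇒ convergent index 13
k=0  a_k=18  p_k/q_k = 18/1
k=1  a_k=1  p_k/q_k = 19/1
k=2  a_k=6  p_k/q_k = 132/7
k=3  a_k=1  p_k/q_k = 151/8
k=4  a_k=1  p_k/q_k = 283/15
k=5  a_k=2  p_k/q_k = 717/38
k=6  a_k=1  p_k/q_k = 1000/53
k=7  a_k=8  p_k/q_k = 8717/462
k=8  a_k=1  p_k/q_k = 9717/515
k=9  a_k=2  p_k/q_k = 28151/1492
k=10  a_k=1  p_k/q_k = 37868/2007
k=11  a_k=1  p_k/q_k = 66019/3499
k=12  a_k=6  p_k/q_k = 433982/23001
k=13  a_k=1  p_k/q_k = 500001/26500
→ (500001, 26500).  Check: 500001²=250001000001, 356·26500²=250001000000, difference 1.
n=2: (500001,26500)∘(500001,26500) = (500001·500001+356·26500·26500, 500001·26500+26500·500001) = (500002000001,26500053000)

500001 26500
500002000001 26500053000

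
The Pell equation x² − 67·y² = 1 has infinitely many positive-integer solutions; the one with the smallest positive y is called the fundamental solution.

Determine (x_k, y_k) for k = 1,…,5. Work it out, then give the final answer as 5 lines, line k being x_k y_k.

48842 5967
4771081927 582880428
466058366908226 56938091722785
45526445508292066657 5561940551265649512
4447205302565943872414162 543312600752895615207423

d=67: √d = [8; 5,2,1,1,7,1,1,2,5,16] (ℓ=10, even), read p_9/q_9
step 0: (8, 1)  from 8·(1,0) + (0,1)
step 1: (41, 5)  from 5·(8,1) + (1,0)
step 2: (90, 11)  from 2·(41,5) + (8,1)
…
step 4: (221, 27)  from 1·(131,16) + (90,11)
step 5: (1678, 205)  from 7·(221,27) + (131,16)
step 6: (1899, 232)  from 1·(1678,205) + (221,27)
step 7: (3577, 437)  from 1·(1899,232) + (1678,205)
step 8: (9053, 1106)  from 2·(3577,437) + (1899,232)
step 9: (48842, 5967)  from 5·(9053,1106) + (3577,437)
→ (48842, 5967).  Check: 48842²=2385540964, 67·5967²=2385540963, difference 1.
k=2:  x_2 = 48842·48842+67·5967·5967 = 4771081927,  y_2 = 48842·5967+5967·48842 = 582880428
k=3:  x_3 = 48842·4771081927+67·5967·582880428 = 466058366908226,  y_3 = 48842·582880428+5967·4771081927 = 56938091722785
k=4:  x_4 = 48842·466058366908226+67·5967·56938091722785 = 45526445508292066657,  y_4 = 48842·56938091722785+5967·466058366908226 = 5561940551265649512
k=5:  x_5 = 48842·45526445508292066657+67·5967·5561940551265649512 = 4447205302565943872414162,  y_5 = 48842·5561940551265649512+5967·45526445508292066657 = 543312600752895615207423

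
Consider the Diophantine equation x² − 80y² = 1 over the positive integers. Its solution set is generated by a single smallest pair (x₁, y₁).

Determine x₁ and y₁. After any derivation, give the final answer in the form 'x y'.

d=80: √d = [8; 1,16] (ℓ=2, even), read p_1/q_1
step 0: (8, 1)  from 8·(1,0) + (0,1)
step 1: (9, 1)  from 1·(8,1) + (1,0)
fundamental: x₁=9, y₁=1  (since 81 − 80·1 = 1)

9 1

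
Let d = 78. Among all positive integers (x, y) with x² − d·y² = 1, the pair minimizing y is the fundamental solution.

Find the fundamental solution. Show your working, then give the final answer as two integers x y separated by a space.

√78 → a₀=8, period (1,4,1,16); ℓ=4 even so k=3
k=0  a_k=8  p_k/q_k = 8/1
k=1  a_k=1  p_k/q_k = 9/1
k=2  a_k=4  p_k/q_k = 44/5
k=3  a_k=1  p_k/q_k = 53/6
fundamental: x₁=53, y₁=6  (since 2809 − 78·36 = 1)

53 6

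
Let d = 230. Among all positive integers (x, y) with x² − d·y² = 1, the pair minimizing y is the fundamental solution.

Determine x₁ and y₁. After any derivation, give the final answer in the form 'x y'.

d=230: √d = [15; 6,30] (ℓ=2, even), read p_1/q_1
i=0: a=15 ⇒ p=15, q=1
i=1: a=6 ⇒ p=91, q=6
→ (91, 6).  Check: 91²=8281, 230·6²=8280, difference 1.

91 6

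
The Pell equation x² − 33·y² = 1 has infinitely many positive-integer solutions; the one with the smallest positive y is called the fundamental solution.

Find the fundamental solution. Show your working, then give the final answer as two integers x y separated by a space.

23 4

d=33: √d = [5; 1,2,1,10] (ℓ=4, even), read p_3/q_3
a_0=5:  p_0=5·1+0=5,  q_0=5·0+1=1
a_1=1:  p_1=1·5+1=6,  q_1=1·1+0=1
a_2=2:  p_2=2·6+5=17,  q_2=2·1+1=3
a_3=1:  p_3=1·17+6=23,  q_3=1·3+1=4
→ (23, 4).  Check: 23²=529, 33·4²=528, difference 1.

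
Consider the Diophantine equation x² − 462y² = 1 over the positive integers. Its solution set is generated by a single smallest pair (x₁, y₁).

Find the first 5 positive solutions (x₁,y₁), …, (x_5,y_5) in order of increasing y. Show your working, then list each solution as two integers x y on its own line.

[21; 2,42] for √462; ℓ=2 ⇒ convergent index 1
a_0=21:  p_0=21·1+0=21,  q_0=21·0+1=1
a_1=2:  p_1=2·21+1=43,  q_1=2·1+0=2
→ (43, 2).  Check: 43²=1849, 462·2²=1848, difference 1.
(43+2√462)^2 = 3697 + 172√462
(43+2√462)^3 = 317899 + 14790√462
(43+2√462)^4 = 27335617 + 1271768√462
(43+2√462)^5 = 2350545163 + 109357258√462

43 2
3697 172
317899 14790
27335617 1271768
2350545163 109357258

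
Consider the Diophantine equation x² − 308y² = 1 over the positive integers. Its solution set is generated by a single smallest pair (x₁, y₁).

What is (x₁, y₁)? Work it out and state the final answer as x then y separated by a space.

351 20

√308 = [17; 1,1,4,1,1,34, …], period ℓ=6 (even) → k=5
a_0=17:  p_0=17·1+0=17,  q_0=17·0+1=1
…
a_2=1:  p_2=1·18+17=35,  q_2=1·1+1=2
a_3=4:  p_3=4·35+18=158,  q_3=4·2+1=9
a_4=1:  p_4=1·158+35=193,  q_4=1·9+2=11
a_5=1:  p_5=1·193+158=351,  q_5=1·11+9=20
(x₁, y₁) = (351, 20);  351² − 308·20² = 1 ✓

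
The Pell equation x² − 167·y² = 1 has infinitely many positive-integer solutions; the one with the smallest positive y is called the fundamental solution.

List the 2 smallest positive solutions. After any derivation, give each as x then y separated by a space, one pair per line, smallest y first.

168 13
56447 4368

d=167: √d = [12; 1,11,1,24] (ℓ=4, even), read p_3/q_3
k=0  a_k=12  p_k/q_k = 12/1
…
k=2  a_k=11  p_k/q_k = 155/12
k=3  a_k=1  p_k/q_k = 168/13
fundamental: x₁=168, y₁=13  (since 28224 − 167·169 = 1)
(x_2, y_2) = (168·168 + 167·13·13, 168·13 + 13·168) = (56447, 4368)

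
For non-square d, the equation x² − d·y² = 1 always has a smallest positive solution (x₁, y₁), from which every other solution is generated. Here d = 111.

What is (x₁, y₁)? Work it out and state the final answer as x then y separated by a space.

295 28

d=111: √d = [10; 1,1,6,1,1,20] (ℓ=6, even), read p_5/q_5
a_0=10:  p_0=10·1+0=10,  q_0=10·0+1=1
a_1=1:  p_1=1·10+1=11,  q_1=1·1+0=1
a_2=1:  p_2=1·11+10=21,  q_2=1·1+1=2
a_3=6:  p_3=6·21+11=137,  q_3=6·2+1=13
a_4=1:  p_4=1·137+21=158,  q_4=1·13+2=15
a_5=1:  p_5=1·158+137=295,  q_5=1·15+13=28
fundamental: x₁=295, y₁=28  (since 87025 − 111·784 = 1)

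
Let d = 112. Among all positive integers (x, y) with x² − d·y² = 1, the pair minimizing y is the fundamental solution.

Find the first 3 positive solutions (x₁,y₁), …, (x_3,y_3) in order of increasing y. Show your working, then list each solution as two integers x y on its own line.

√112 = [10; 1,1,2,1,1,20, …], period ℓ=6 (even) → k=5
step 0: (10, 1)  from 10·(1,0) + (0,1)
…
step 4: (74, 7)  from 1·(53,5) + (21,2)
step 5: (127, 12)  from 1·(74,7) + (53,5)
(x₁, y₁) = (127, 12);  127² − 112·12² = 1 ✓
k=2:  x_2 = 127·127+112·12·12 = 32257,  y_2 = 127·12+12·127 = 3048
k=3:  x_3 = 127·32257+112·12·3048 = 8193151,  y_3 = 127·3048+12·32257 = 774180

127 12
32257 3048
8193151 774180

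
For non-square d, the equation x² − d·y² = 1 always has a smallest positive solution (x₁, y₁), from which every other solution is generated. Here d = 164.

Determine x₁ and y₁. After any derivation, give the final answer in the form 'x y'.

2049 160

√164 = [12; 1,4,6,4,1,24, …], period ℓ=6 (even) → k=5
k=0  a_k=12  p_k/q_k = 12/1
k=1  a_k=1  p_k/q_k = 13/1
k=2  a_k=4  p_k/q_k = 64/5
k=3  a_k=6  p_k/q_k = 397/31
k=4  a_k=4  p_k/q_k = 1652/129
k=5  a_k=1  p_k/q_k = 2049/160
(x₁, y₁) = (2049, 160);  2049² − 164·160² = 1 ✓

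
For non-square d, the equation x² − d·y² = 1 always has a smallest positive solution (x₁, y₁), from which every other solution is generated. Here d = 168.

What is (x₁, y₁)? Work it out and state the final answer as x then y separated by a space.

13 1

√168 = [12; 1,24, …], period ℓ=2 (even) → k=1
i=0: a=12 ⇒ p=12, q=1
i=1: a=1 ⇒ p=13, q=1
(x₁, y₁) = (13, 1);  13² − 168·1² = 1 ✓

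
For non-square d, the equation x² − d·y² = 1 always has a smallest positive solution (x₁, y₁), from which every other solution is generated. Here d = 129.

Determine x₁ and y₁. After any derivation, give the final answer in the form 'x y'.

16855 1484

[11; 2,1,3,1,6,1,3,1,2,22] for √129; ℓ=10 ⇒ convergent index 9
step 0: (11, 1)  from 11·(1,0) + (0,1)
…
step 3: (125, 11)  from 3·(34,3) + (23,2)
step 4: (159, 14)  from 1·(125,11) + (34,3)
step 5: (1079, 95)  from 6·(159,14) + (125,11)
step 6: (1238, 109)  from 1·(1079,95) + (159,14)
step 7: (4793, 422)  from 3·(1238,109) + (1079,95)
step 8: (6031, 531)  from 1·(4793,422) + (1238,109)
step 9: (16855, 1484)  from 2·(6031,531) + (4793,422)
→ (16855, 1484).  Check: 16855²=284091025, 129·1484²=284091024, difference 1.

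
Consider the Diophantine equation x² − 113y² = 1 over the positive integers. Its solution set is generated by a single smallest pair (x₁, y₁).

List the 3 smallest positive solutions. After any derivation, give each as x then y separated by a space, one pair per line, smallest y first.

[10; 1,1,1,2,2,1,1,1,20] for √113; ℓ=9 ⇒ convergent index 17
k=0  a_k=10  p_k/q_k = 10/1
…
k=3  a_k=1  p_k/q_k = 32/3
k=4  a_k=2  p_k/q_k = 85/8
…
k=8  a_k=1  p_k/q_k = 776/73
…
k=10  a_k=1  p_k/q_k = 16785/1579
…
k=15  a_k=1  p_k/q_k = 445435/41903
k=16  a_k=1  p_k/q_k = 758918/71393
k=17  a_k=1  p_k/q_k = 1204353/113296
→ (1204353, 113296).  Check: 1204353²=1450466148609, 113·113296²=1450466148608, difference 1.
(x_2, y_2) = (1204353·1204353 + 113·113296·113296, 1204353·113296 + 113296·1204353) = (2900932297217, 272896754976)
(x_3, y_3) = (1204353·2900932297217 + 113·113296·272896754976, 1204353·272896754976 + 113296·2900932297217) = (6987493029899166849, 657328051091107760)

1204353 113296
2900932297217 272896754976
6987493029899166849 657328051091107760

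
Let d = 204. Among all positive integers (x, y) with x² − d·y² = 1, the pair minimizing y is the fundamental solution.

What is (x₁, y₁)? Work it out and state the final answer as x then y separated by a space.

√204 = [14; 3,1,1,6,1,1,3,28, …], period ℓ=8 (even) → k=7
a_0=14:  p_0=14·1+0=14,  q_0=14·0+1=1
a_1=3:  p_1=3·14+1=43,  q_1=3·1+0=3
a_2=1:  p_2=1·43+14=57,  q_2=1·3+1=4
…
a_4=6:  p_4=6·100+57=657,  q_4=6·7+4=46
a_5=1:  p_5=1·657+100=757,  q_5=1·46+7=53
a_6=1:  p_6=1·757+657=1414,  q_6=1·53+46=99
a_7=3:  p_7=3·1414+757=4999,  q_7=3·99+53=350
(x₁, y₁) = (4999, 350);  4999² − 204·350² = 1 ✓

4999 350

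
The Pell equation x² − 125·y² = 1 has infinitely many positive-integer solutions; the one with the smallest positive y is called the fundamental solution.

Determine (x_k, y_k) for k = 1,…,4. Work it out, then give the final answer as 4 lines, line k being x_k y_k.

[11; 5,1,1,5,22] for √125; ℓ=5 ⇒ convergent index 9
step 0: (11, 1)  from 11·(1,0) + (0,1)
step 1: (56, 5)  from 5·(11,1) + (1,0)
…
step 4: (682, 61)  from 5·(123,11) + (67,6)
step 5: (15127, 1353)  from 22·(682,61) + (123,11)
step 6: (76317, 6826)  from 5·(15127,1353) + (682,61)
step 7: (91444, 8179)  from 1·(76317,6826) + (15127,1353)
step 8: (167761, 15005)  from 1·(91444,8179) + (76317,6826)
step 9: (930249, 83204)  from 5·(167761,15005) + (91444,8179)
→ (930249, 83204).  Check: 930249²=865363202001, 125·83204²=865363202000, difference 1.
k=2:  x_2 = 930249·930249+125·83204·83204 = 1730726404001,  y_2 = 930249·83204+83204·930249 = 154800875592
k=3:  x_3 = 930249·1730726404001+125·83204·154800875592 = 3220013013190122249,  y_3 = 930249·154800875592+83204·1730726404001 = 288006719437081612
k=4:  x_4 = 930249·3220013013190122249+125·83204·288006719437081612 = 5990827771012465337616001,  y_4 = 930249·288006719437081612+83204·3220013013190122249 = 535835925499096664087184

930249 83204
1730726404001 154800875592
3220013013190122249 288006719437081612
5990827771012465337616001 535835925499096664087184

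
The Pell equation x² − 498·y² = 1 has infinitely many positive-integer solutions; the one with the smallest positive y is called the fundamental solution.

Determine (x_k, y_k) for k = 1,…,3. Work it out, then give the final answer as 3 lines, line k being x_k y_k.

179777 8056
64639539457 2896567024
23241404969742401 1041472259739240

d=498: √d = [22; 3,6,22,6,3,44] (ℓ=6, even), read p_5/q_5
k=0  a_k=22  p_k/q_k = 22/1
k=1  a_k=3  p_k/q_k = 67/3
k=2  a_k=6  p_k/q_k = 424/19
…
k=4  a_k=6  p_k/q_k = 56794/2545
k=5  a_k=3  p_k/q_k = 179777/8056
fundamental: x₁=179777, y₁=8056  (since 32319769729 − 498·64899136 = 1)
(x_2, y_2) = (179777·179777 + 498·8056·8056, 179777·8056 + 8056·179777) = (64639539457, 2896567024)
(x_3, y_3) = (179777·64639539457 + 498·8056·2896567024, 179777·2896567024 + 8056·64639539457) = (23241404969742401, 1041472259739240)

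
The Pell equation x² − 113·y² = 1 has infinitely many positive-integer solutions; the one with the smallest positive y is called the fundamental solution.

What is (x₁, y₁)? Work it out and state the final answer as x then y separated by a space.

√113 → a₀=10, period (1,1,1,2,2,1,1,1,20); ℓ=9 odd so k=17
step 0: (10, 1)  from 10·(1,0) + (0,1)
step 1: (11, 1)  from 1·(10,1) + (1,0)
…
step 3: (32, 3)  from 1·(21,2) + (11,1)
step 4: (85, 8)  from 2·(32,3) + (21,2)
step 5: (202, 19)  from 2·(85,8) + (32,3)
step 6: (287, 27)  from 1·(202,19) + (85,8)
step 7: (489, 46)  from 1·(287,27) + (202,19)
step 8: (776, 73)  from 1·(489,46) + (287,27)
step 9: (16009, 1506)  from 20·(776,73) + (489,46)
step 10: (16785, 1579)  from 1·(16009,1506) + (776,73)
step 11: (32794, 3085)  from 1·(16785,1579) + (16009,1506)
step 12: (49579, 4664)  from 1·(32794,3085) + (16785,1579)
step 13: (131952, 12413)  from 2·(49579,4664) + (32794,3085)
step 14: (313483, 29490)  from 2·(131952,12413) + (49579,4664)
…
step 16: (758918, 71393)  from 1·(445435,41903) + (313483,29490)
step 17: (1204353, 113296)  from 1·(758918,71393) + (445435,41903)
fundamental: x₁=1204353, y₁=113296  (since 1450466148609 − 113·12835983616 = 1)

1204353 113296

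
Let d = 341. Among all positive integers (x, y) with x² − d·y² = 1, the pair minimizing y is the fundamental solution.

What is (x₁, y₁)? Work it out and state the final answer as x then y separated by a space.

d=341: √d = [18; 2,6,1,8,2,…,6,2,36] (ℓ=14, even), read p_13/q_13
k=0  a_k=18  p_k/q_k = 18/1
k=1  a_k=2  p_k/q_k = 37/2
…
k=3  a_k=1  p_k/q_k = 277/15
…
k=6  a_k=1  p_k/q_k = 7645/414
…
k=10  a_k=8  p_k/q_k = 641940/34763
…
k=12  a_k=6  p_k/q_k = 4953942/268271
k=13  a_k=2  p_k/q_k = 10626551/575460
fundamental: x₁=10626551, y₁=575460  (since 112923586155601 − 341·331154211600 = 1)

10626551 575460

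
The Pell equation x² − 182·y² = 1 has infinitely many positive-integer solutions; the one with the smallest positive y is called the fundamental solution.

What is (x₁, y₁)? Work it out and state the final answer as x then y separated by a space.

√182 → a₀=13, period (2,26); ℓ=2 even so k=1
k=0  a_k=13  p_k/q_k = 13/1
k=1  a_k=2  p_k/q_k = 27/2
fundamental: x₁=27, y₁=2  (since 729 − 182·4 = 1)

27 2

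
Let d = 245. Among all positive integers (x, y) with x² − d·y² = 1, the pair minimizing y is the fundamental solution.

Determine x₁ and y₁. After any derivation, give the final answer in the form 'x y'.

d=245: √d = [15; 1,1,1,7,6,7,1,1,1,30] (ℓ=10, even), read p_9/q_9
step 0: (15, 1)  from 15·(1,0) + (0,1)
step 1: (16, 1)  from 1·(15,1) + (1,0)
step 2: (31, 2)  from 1·(16,1) + (15,1)
step 3: (47, 3)  from 1·(31,2) + (16,1)
step 4: (360, 23)  from 7·(47,3) + (31,2)
step 5: (2207, 141)  from 6·(360,23) + (47,3)
…
step 7: (18016, 1151)  from 1·(15809,1010) + (2207,141)
step 8: (33825, 2161)  from 1·(18016,1151) + (15809,1010)
step 9: (51841, 3312)  from 1·(33825,2161) + (18016,1151)
→ (51841, 3312).  Check: 51841²=2687489281, 245·3312²=2687489280, difference 1.

51841 3312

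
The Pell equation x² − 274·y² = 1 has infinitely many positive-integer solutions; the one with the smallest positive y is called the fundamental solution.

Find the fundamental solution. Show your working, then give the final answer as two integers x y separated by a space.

3959299 239190

d=274: √d = [16; 1,1,4,4,1,1,32] (ℓ=7, odd), read p_13/q_13
a_0=16:  p_0=16·1+0=16,  q_0=16·0+1=1
…
a_2=1:  p_2=1·17+16=33,  q_2=1·1+1=2
…
a_4=4:  p_4=4·149+33=629,  q_4=4·9+2=38
a_5=1:  p_5=1·629+149=778,  q_5=1·38+9=47
a_6=1:  p_6=1·778+629=1407,  q_6=1·47+38=85
…
a_12=1:  p_12=1·1770023+419253=2189276,  q_12=1·106931+25328=132259
a_13=1:  p_13=1·2189276+1770023=3959299,  q_13=1·132259+106931=239190
fundamental: x₁=3959299, y₁=239190  (since 15676048571401 − 274·57211856100 = 1)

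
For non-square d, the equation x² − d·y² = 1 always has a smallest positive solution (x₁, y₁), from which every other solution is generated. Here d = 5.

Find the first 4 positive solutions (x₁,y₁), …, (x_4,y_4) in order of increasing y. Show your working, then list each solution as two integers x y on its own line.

9 4
161 72
2889 1292
51841 23184

√5 → a₀=2, period (4); ℓ=1 odd so k=1
step 0: (2, 1)  from 2·(1,0) + (0,1)
step 1: (9, 4)  from 4·(2,1) + (1,0)
→ (9, 4).  Check: 9²=81, 5·4²=80, difference 1.
n=2: (9,4)∘(9,4) = (9·9+5·4·4, 9·4+4·9) = (161,72)
n=3: (161,72)∘(9,4) = (9·161+5·4·72, 9·72+4·161) = (2889,1292)
n=4: (2889,1292)∘(9,4) = (9·2889+5·4·1292, 9·1292+4·2889) = (51841,23184)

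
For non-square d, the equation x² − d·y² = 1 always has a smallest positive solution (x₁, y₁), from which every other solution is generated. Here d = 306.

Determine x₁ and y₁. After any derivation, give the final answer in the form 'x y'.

35 2

√306 → a₀=17, period (2,34); ℓ=2 even so k=1
step 0: (17, 1)  from 17·(1,0) + (0,1)
step 1: (35, 2)  from 2·(17,1) + (1,0)
fundamental: x₁=35, y₁=2  (since 1225 − 306·4 = 1)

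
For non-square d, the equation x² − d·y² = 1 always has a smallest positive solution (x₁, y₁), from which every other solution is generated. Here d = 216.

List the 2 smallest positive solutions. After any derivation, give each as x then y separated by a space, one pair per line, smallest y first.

√216 = [14; 1,2,3,2,1,28, …], period ℓ=6 (even) → k=5
k=0  a_k=14  p_k/q_k = 14/1
…
k=2  a_k=2  p_k/q_k = 44/3
…
k=4  a_k=2  p_k/q_k = 338/23
k=5  a_k=1  p_k/q_k = 485/33
fundamental: x₁=485, y₁=33  (since 235225 − 216·1089 = 1)
(x_2, y_2) = (485·485 + 216·33·33, 485·33 + 33·485) = (470449, 32010)

485 33
470449 32010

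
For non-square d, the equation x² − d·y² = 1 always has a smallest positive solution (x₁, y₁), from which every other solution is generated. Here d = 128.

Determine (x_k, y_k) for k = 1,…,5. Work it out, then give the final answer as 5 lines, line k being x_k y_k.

577 51
665857 58854
768398401 67917465
886731088897 78376695756
1023286908188737 90446638984959

√128 → a₀=11, period (3,5,3,22); ℓ=4 even so k=3
a_0=11:  p_0=11·1+0=11,  q_0=11·0+1=1
a_1=3:  p_1=3·11+1=34,  q_1=3·1+0=3
a_2=5:  p_2=5·34+11=181,  q_2=5·3+1=16
a_3=3:  p_3=3·181+34=577,  q_3=3·16+3=51
(x₁, y₁) = (577, 51);  577² − 128·51² = 1 ✓
n=2: (577,51)∘(577,51) = (577·577+128·51·51, 577·51+51·577) = (665857,58854)
n=3: (665857,58854)∘(577,51) = (577·665857+128·51·58854, 577·58854+51·665857) = (768398401,67917465)
n=4: (768398401,67917465)∘(577,51) = (577·768398401+128·51·67917465, 577·67917465+51·768398401) = (886731088897,78376695756)
n=5: (886731088897,78376695756)∘(577,51) = (577·886731088897+128·51·78376695756, 577·78376695756+51·886731088897) = (1023286908188737,90446638984959)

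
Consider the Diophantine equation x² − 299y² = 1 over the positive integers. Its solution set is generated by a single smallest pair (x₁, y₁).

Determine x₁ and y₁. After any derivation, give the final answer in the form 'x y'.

415 24

√299 = [17; 3,2,3,34, …], period ℓ=4 (even) → k=3
k=0  a_k=17  p_k/q_k = 17/1
k=1  a_k=3  p_k/q_k = 52/3
k=2  a_k=2  p_k/q_k = 121/7
k=3  a_k=3  p_k/q_k = 415/24
→ (415, 24).  Check: 415²=172225, 299·24²=172224, difference 1.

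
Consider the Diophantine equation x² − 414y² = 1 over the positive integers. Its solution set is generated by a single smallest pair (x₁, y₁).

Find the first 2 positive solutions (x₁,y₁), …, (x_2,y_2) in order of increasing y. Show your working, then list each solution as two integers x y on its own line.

[20; 2,1,7,2,7,1,2,40] for √414; ℓ=8 ⇒ convergent index 7
step 0: (20, 1)  from 20·(1,0) + (0,1)
step 1: (41, 2)  from 2·(20,1) + (1,0)
step 2: (61, 3)  from 1·(41,2) + (20,1)
…
step 6: (8444, 415)  from 1·(7447,366) + (997,49)
step 7: (24335, 1196)  from 2·(8444,415) + (7447,366)
fundamental: x₁=24335, y₁=1196  (since 592192225 − 414·1430416 = 1)
(24335+1196√414)^2 = 1184384449 + 58209320√414

24335 1196
1184384449 58209320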